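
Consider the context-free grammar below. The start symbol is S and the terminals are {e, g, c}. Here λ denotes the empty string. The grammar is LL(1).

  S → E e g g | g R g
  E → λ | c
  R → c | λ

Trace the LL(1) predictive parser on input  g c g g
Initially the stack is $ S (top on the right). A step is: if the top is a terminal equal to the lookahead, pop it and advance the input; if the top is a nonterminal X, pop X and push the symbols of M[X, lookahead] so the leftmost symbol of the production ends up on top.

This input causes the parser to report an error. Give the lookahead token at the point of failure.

step 1: stack=$ S  input=g c g g $  — expand S → g R g
step 2: stack=$ g R g  input=g c g g $  — match g
step 3: stack=$ g R  input=c g g $  — expand R → c
step 4: stack=$ g c  input=c g g $  — match c
step 5: stack=$ g  input=g g $  — match g
step 6: stack=$  input=g $  — error: stack empty but input remains

g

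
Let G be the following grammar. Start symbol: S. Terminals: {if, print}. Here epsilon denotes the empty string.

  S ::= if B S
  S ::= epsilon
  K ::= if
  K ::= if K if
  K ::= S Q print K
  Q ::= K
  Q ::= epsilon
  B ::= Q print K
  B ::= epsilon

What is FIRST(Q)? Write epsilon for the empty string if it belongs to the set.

FIRST(S): from S::=if B S we get {if}; from S::=epsilon we get {epsilon}. So FIRST(S) = {epsilon, if}.
FIRST(K): from K::=if we get {if}; from K::=if K if we get {if}; from K::=S Q print K we get {if, print}. So FIRST(K) = {if, print}.
FIRST(Q): from Q::=K we get {if, print}; from Q::=epsilon we get {epsilon}. So FIRST(Q) = {epsilon, if, print}.
FIRST(B): from B::=Q print K we get {if, print}; from B::=epsilon we get {epsilon}. So FIRST(B) = {epsilon, if, print}.

{epsilon, if, print}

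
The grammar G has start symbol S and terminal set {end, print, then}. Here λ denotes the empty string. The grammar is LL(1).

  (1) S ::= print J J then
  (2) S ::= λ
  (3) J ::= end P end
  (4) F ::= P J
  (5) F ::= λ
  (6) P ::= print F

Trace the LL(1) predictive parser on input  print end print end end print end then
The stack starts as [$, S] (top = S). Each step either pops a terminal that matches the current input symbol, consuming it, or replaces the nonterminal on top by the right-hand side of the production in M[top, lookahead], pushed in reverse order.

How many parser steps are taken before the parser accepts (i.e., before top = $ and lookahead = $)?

step 1: stack=$ S  input=print end print end end print end then $  — expand S ::= print J J then
step 2: stack=$ then J J print  input=print end print end end print end then $  — match print
step 3: stack=$ then J J  input=end print end end print end then $  — expand J ::= end P end
step 4: stack=$ then J end P end  input=end print end end print end then $  — match end
step 5: stack=$ then J end P  input=print end end print end then $  — expand P ::= print F
step 6: stack=$ then J end F print  input=print end end print end then $  — match print
step 7: stack=$ then J end F  input=end end print end then $  — expand F ::= λ
step 8: stack=$ then J end  input=end end print end then $  — match end
step 9: stack=$ then J  input=end print end then $  — expand J ::= end P end
step 10: stack=$ then end P end  input=end print end then $  — match end
step 11: stack=$ then end P  input=print end then $  — expand P ::= print F
step 12: stack=$ then end F print  input=print end then $  — match print
step 13: stack=$ then end F  input=end then $  — expand F ::= λ
step 14: stack=$ then end  input=end then $  — match end
step 15: stack=$ then  input=then $  — match then
Accept reached after 15 steps.

15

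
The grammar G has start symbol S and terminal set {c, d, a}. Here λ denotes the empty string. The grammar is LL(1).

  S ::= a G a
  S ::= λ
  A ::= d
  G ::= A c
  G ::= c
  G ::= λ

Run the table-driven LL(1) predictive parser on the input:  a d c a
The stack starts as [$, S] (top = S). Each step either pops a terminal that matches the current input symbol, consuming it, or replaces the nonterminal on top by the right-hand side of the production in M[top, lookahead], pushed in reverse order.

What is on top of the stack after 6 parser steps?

a

     Stack    Input      Action
  1  $ S      a d c a $  expand S ::= a G a
  2  $ a G a  a d c a $  match a
  3  $ a G    d c a $    expand G ::= A c
  4  $ a c A  d c a $    expand A ::= d
  5  $ a c d  d c a $    match d
  6  $ a c    c a $      match c
Stack after step 6: $ a (top = a).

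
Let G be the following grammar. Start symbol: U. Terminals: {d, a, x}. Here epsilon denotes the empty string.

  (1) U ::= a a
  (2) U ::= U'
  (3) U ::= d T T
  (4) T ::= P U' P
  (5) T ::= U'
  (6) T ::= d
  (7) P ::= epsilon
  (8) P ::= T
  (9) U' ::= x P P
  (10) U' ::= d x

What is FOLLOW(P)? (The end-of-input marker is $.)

{$, d, x}

FIRST(U'): from U'::=x P P we get {x}; from U'::=d x we get {d}. So FIRST(U') = {d, x}.
FIRST(U): from U::=a a we get {a}; from U::=U' we get {d, x}; from U::=d T T we get {d}. So FIRST(U) = {a, d, x}.
FIRST(T): from T::=P U' P we get {d, x}; from T::=U' we get {d, x}; from T::=d we get {d}. So FIRST(T) = {d, x}.
FIRST(P): from P::=epsilon we get {epsilon}; from P::=T we get {d, x}. So FIRST(P) = {epsilon, d, x}.
FOLLOW(U) includes $ since U is the start symbol.
FOLLOW(U): U appears on no right-hand side. Thus FOLLOW(U) = {$}.
FOLLOW(T): in U::=d T T (occurrence 1), T is followed by T with FIRST {d, x}; in U::=d T T (occurrence 2), the suffix after T is empty, so FOLLOW(T) ⊇ FOLLOW(U) = {$}; in P::=T, the suffix after T is empty, so FOLLOW(T) ⊇ FOLLOW(P) = {$, d, x}. Thus FOLLOW(T) = {$, d, x}.
FOLLOW(U'): in U::=U', the suffix after U' is empty, so FOLLOW(U') ⊇ FOLLOW(U) = {$}; in T::=P U' P, U' is followed by P with FIRST {epsilon, d, x}; in T::=P U' P, the suffix after U' is nullable, so FOLLOW(U') ⊇ FOLLOW(T) = {$, d, x}; in T::=U', the suffix after U' is empty, so FOLLOW(U') ⊇ FOLLOW(T) = {$, d, x}. Thus FOLLOW(U') = {$, d, x}.
FOLLOW(P): in T::=P U' P (occurrence 1), P is followed by U' P with FIRST {d, x}; in T::=P U' P (occurrence 2), the suffix after P is empty, so FOLLOW(P) ⊇ FOLLOW(T) = {$, d, x}; in U'::=x P P (occurrence 1), P is followed by P with FIRST {epsilon, d, x}; in U'::=x P P (occurrence 1), the suffix after P is nullable, so FOLLOW(P) ⊇ FOLLOW(U') = {$, d, x}; in U'::=x P P (occurrence 2), the suffix after P is empty, so FOLLOW(P) ⊇ FOLLOW(U') = {$, d, x}. Thus FOLLOW(P) = {$, d, x}.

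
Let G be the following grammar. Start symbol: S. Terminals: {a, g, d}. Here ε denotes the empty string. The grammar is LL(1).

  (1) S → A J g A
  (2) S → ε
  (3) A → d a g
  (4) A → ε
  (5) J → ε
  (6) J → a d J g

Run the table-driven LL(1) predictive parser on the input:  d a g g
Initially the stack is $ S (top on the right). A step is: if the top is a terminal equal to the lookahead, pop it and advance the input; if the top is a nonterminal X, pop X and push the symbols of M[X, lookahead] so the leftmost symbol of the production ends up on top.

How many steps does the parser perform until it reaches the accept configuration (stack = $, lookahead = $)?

step 1: stack=$ S  input=d a g g $  — expand S → A J g A
step 2: stack=$ A g J A  input=d a g g $  — expand A → d a g
step 3: stack=$ A g J g a d  input=d a g g $  — match d
step 4: stack=$ A g J g a  input=a g g $  — match a
step 5: stack=$ A g J g  input=g g $  — match g
step 6: stack=$ A g J  input=g $  — expand J → ε
step 7: stack=$ A g  input=g $  — match g
step 8: stack=$ A  input=$  — expand A → ε
Accept reached after 8 steps.

8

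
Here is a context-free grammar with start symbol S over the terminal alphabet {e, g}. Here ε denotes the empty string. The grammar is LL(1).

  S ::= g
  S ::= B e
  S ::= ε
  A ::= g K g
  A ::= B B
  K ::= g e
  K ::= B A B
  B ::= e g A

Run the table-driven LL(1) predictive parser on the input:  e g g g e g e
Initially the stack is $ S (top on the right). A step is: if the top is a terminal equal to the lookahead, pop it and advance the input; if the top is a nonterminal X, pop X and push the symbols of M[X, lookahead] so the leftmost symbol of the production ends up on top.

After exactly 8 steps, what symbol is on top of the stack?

     Stack      Input            Action
  1  $ S        e g g g e g e $  expand S ::= B e
  2  $ e B      e g g g e g e $  expand B ::= e g A
  3  $ e A g e  e g g g e g e $  match e
  4  $ e A g    g g g e g e $    match g
  5  $ e A      g g e g e $      expand A ::= g K g
  6  $ e g K g  g g e g e $      match g
  7  $ e g K    g e g e $        expand K ::= g e
  8  $ e g e g  g e g e $        match g
Stack after step 8: $ e g e (top = e).

e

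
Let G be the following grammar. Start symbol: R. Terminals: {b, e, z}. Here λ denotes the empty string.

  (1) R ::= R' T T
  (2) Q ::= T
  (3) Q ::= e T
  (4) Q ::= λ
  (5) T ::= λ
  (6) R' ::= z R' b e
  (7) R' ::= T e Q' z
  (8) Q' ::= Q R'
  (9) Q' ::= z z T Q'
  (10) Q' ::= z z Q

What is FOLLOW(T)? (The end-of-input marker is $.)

FIRST(T): from T::=λ we get {λ}. So FIRST(T) = {λ}.
FIRST(Q): from Q::=T we get {λ}; from Q::=e T we get {e}; from Q::=λ we get {λ}. So FIRST(Q) = {λ, e}.
FIRST(R'): from R'::=z R' b e we get {z}; from R'::=T e Q' z we get {e}. So FIRST(R') = {e, z}.
FIRST(R): from R::=R' T T we get {e, z}. So FIRST(R) = {e, z}.
FIRST(Q'): from Q'::=Q R' we get {e, z}; from Q'::=z z T Q' we get {z}; from Q'::=z z Q we get {z}. So FIRST(Q') = {e, z}.
FOLLOW(R) includes $ since R is the start symbol.
FOLLOW(R): R appears on no right-hand side. Thus FOLLOW(R) = {$}.
FOLLOW(Q'): in R'::=T e Q' z, Q' is followed by z with FIRST {z}; in Q'::=z z T Q', the suffix after Q' is empty (adds nothing new). Thus FOLLOW(Q') = {z}.
FOLLOW(Q): in Q'::=Q R', Q is followed by R' with FIRST {e, z}; in Q'::=z z Q, the suffix after Q is empty, so FOLLOW(Q) ⊇ FOLLOW(Q') = {z}. Thus FOLLOW(Q) = {e, z}.
FOLLOW(T): in R::=R' T T (occurrence 1), T is followed by T with FIRST {λ}; in R::=R' T T (occurrence 1), the suffix after T is nullable, so FOLLOW(T) ⊇ FOLLOW(R) = {$}; in R::=R' T T (occurrence 2), the suffix after T is empty, so FOLLOW(T) ⊇ FOLLOW(R) = {$}; in Q::=T, the suffix after T is empty, so FOLLOW(T) ⊇ FOLLOW(Q) = {e, z}; in Q::=e T, the suffix after T is empty, so FOLLOW(T) ⊇ FOLLOW(Q) = {e, z}; in R'::=T e Q' z, T is followed by e Q' z with FIRST {e}; in Q'::=z z T Q', T is followed by Q' with FIRST {e, z}. Thus FOLLOW(T) = {$, e, z}.
FOLLOW(R'): in R::=R' T T, R' is followed by T T with FIRST {λ}; in R::=R' T T, the suffix after R' is nullable, so FOLLOW(R') ⊇ FOLLOW(R) = {$}; in R'::=z R' b e, R' is followed by b e with FIRST {b}; in Q'::=Q R', the suffix after R' is empty, so FOLLOW(R') ⊇ FOLLOW(Q') = {z}. Thus FOLLOW(R') = {$, b, z}.

{$, e, z}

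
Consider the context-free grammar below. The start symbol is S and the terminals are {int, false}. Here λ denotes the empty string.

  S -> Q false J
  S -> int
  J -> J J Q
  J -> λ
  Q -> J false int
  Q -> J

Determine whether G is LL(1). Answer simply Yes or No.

FIRST(S) = {false, int}
FIRST(J) = {λ, false}
FIRST(Q) = {λ, false}
FOLLOW(S) = {$}
FOLLOW(J) = {$, false}
FOLLOW(Q) = {$, false}
Cell M[J, $] receives both J -> J J Q and J -> λ — the grammar is not LL(1).

No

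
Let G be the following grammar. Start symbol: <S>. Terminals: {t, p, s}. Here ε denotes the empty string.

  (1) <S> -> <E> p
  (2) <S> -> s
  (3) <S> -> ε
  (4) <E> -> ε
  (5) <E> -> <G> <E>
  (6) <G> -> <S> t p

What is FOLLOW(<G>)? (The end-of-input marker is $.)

{p, s, t}

FIRST(<S>): from <S>-><E> p we get {p, s, t}; from <S>->s we get {s}; from <S>->ε we get {ε}. So FIRST(<S>) = {ε, p, s, t}.
FIRST(<G>): from <G>-><S> t p we get {p, s, t}. So FIRST(<G>) = {p, s, t}.
FIRST(<E>): from <E>->ε we get {ε}; from <E>-><G> <E> we get {p, s, t}. So FIRST(<E>) = {ε, p, s, t}.
FOLLOW(<S>) includes $ since <S> is the start symbol.
FOLLOW(<S>): in <G>-><S> t p, <S> is followed by t p with FIRST {t}. Thus FOLLOW(<S>) = {$, t}.
FOLLOW(<E>): in <S>-><E> p, <E> is followed by p with FIRST {p}; in <E>-><G> <E>, the suffix after <E> is empty (adds nothing new). Thus FOLLOW(<E>) = {p}.
FOLLOW(<G>): in <E>-><G> <E>, <G> is followed by <E> with FIRST {ε, p, s, t}; in <E>-><G> <E>, the suffix after <G> is nullable, so FOLLOW(<G>) ⊇ FOLLOW(<E>) = {p}. Thus FOLLOW(<G>) = {p, s, t}.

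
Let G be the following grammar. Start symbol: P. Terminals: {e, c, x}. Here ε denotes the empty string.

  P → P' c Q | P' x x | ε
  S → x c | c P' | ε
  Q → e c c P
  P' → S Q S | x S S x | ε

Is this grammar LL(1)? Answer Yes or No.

No

FIRST(P) = {ε, c, e, x}
FIRST(S) = {ε, c, x}
FIRST(Q) = {e}
FIRST(P') = {ε, c, e, x}
FOLLOW(P) = {$, c, e, x}
FOLLOW(S) = {c, e, x}
FOLLOW(Q) = {$, c, e, x}
FOLLOW(P') = {c, e, x}
Cell M[P, c] receives both P → P' c Q and P → P' x x and P → ε — the grammar is not LL(1).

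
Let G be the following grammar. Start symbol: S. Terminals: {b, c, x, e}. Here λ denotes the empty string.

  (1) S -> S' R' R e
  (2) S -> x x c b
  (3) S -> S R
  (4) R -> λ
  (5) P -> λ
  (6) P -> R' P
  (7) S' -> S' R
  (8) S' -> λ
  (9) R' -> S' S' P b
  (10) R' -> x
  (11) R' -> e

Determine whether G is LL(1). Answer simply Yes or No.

FIRST(S) = {b, e, x}
FIRST(R) = {λ}
FIRST(P) = {λ, b, e, x}
FIRST(S') = {λ}
FIRST(R') = {b, e, x}
FOLLOW(S) = {$}
FOLLOW(R) = {$, b, e, x}
FOLLOW(P) = {b}
FOLLOW(S') = {b, e, x}
FOLLOW(R') = {b, e, x}
Cell M[P, b] receives both P -> λ and P -> R' P — the grammar is not LL(1).

No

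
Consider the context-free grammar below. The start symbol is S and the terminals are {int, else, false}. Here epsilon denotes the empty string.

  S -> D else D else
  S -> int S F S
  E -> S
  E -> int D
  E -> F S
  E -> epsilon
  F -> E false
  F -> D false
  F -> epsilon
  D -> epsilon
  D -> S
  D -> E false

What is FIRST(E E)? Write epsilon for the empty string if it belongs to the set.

FIRST(S) = {else, false, int}  (via D else D else)
FIRST(E) = {epsilon, else, false, int}  (via S, F S)
FIRST(D) = {epsilon, else, false, int}  (via S, E false)
FIRST(F) = {epsilon, else, false, int}  (via E false, D false)
FIRST(E E): take FIRST of each symbol in turn, carrying on past any symbol whose FIRST contains epsilon; result {epsilon, else, false, int}.

{epsilon, else, false, int}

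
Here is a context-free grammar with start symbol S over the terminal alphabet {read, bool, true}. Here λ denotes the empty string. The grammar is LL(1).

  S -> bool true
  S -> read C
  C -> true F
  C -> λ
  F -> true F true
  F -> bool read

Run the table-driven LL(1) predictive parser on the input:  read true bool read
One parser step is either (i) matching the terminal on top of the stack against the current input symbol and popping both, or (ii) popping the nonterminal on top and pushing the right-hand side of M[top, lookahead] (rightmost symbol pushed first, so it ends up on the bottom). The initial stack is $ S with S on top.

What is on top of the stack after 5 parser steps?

bool

step 1: stack=$ S  input=read true bool read $  — expand S -> read C
step 2: stack=$ C read  input=read true bool read $  — match read
step 3: stack=$ C  input=true bool read $  — expand C -> true F
step 4: stack=$ F true  input=true bool read $  — match true
step 5: stack=$ F  input=bool read $  — expand F -> bool read
Stack after step 5: $ read bool (top = bool).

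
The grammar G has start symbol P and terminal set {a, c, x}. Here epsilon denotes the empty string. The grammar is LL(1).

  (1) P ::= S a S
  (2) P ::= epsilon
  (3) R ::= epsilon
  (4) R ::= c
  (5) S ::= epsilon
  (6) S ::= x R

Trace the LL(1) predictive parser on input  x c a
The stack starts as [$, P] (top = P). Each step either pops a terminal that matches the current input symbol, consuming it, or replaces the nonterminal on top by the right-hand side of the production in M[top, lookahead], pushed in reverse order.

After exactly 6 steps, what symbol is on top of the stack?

S

step 1: stack=$ P  input=x c a $  — expand P ::= S a S
step 2: stack=$ S a S  input=x c a $  — expand S ::= x R
step 3: stack=$ S a R x  input=x c a $  — match x
step 4: stack=$ S a R  input=c a $  — expand R ::= c
step 5: stack=$ S a c  input=c a $  — match c
step 6: stack=$ S a  input=a $  — match a
Stack after step 6: $ S (top = S).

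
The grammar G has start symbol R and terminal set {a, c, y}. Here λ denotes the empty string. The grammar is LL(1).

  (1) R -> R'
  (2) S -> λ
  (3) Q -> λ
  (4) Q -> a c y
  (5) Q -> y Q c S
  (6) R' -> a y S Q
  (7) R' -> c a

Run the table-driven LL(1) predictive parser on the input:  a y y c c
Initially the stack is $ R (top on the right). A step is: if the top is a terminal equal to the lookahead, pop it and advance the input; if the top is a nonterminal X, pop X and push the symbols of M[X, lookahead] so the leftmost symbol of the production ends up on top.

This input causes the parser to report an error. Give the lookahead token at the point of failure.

c

step 1: stack=$ R  input=a y y c c $  — expand R -> R'
step 2: stack=$ R'  input=a y y c c $  — expand R' -> a y S Q
step 3: stack=$ Q S y a  input=a y y c c $  — match a
step 4: stack=$ Q S y  input=y y c c $  — match y
step 5: stack=$ Q S  input=y c c $  — expand S -> λ
step 6: stack=$ Q  input=y c c $  — expand Q -> y Q c S
step 7: stack=$ S c Q y  input=y c c $  — match y
step 8: stack=$ S c Q  input=c c $  — expand Q -> λ
step 9: stack=$ S c  input=c c $  — match c
step 10: stack=$ S  input=c $  — expand S -> λ
step 11: stack=$  input=c $  — error: stack empty but input remains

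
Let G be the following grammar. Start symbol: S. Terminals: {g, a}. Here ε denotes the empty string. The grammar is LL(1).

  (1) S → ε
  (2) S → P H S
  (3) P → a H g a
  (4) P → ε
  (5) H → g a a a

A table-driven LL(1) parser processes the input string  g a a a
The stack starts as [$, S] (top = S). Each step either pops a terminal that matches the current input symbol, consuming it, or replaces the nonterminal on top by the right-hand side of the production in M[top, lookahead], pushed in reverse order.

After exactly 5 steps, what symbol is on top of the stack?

step 1: stack=$ S  input=g a a a $  — expand S → P H S
step 2: stack=$ S H P  input=g a a a $  — expand P → ε
step 3: stack=$ S H  input=g a a a $  — expand H → g a a a
step 4: stack=$ S a a a g  input=g a a a $  — match g
step 5: stack=$ S a a a  input=a a a $  — match a
Stack after step 5: $ S a a (top = a).

a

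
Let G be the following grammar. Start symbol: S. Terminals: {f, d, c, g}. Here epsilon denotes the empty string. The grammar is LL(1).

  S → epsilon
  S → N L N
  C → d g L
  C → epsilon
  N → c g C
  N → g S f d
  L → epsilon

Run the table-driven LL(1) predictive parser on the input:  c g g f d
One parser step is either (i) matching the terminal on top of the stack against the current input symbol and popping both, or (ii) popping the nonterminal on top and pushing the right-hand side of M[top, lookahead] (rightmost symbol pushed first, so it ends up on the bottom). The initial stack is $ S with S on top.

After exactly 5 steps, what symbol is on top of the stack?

step 1: stack=$ S  input=c g g f d $  — expand S → N L N
step 2: stack=$ N L N  input=c g g f d $  — expand N → c g C
step 3: stack=$ N L C g c  input=c g g f d $  — match c
step 4: stack=$ N L C g  input=g g f d $  — match g
step 5: stack=$ N L C  input=g f d $  — expand C → epsilon
Stack after step 5: $ N L (top = L).

L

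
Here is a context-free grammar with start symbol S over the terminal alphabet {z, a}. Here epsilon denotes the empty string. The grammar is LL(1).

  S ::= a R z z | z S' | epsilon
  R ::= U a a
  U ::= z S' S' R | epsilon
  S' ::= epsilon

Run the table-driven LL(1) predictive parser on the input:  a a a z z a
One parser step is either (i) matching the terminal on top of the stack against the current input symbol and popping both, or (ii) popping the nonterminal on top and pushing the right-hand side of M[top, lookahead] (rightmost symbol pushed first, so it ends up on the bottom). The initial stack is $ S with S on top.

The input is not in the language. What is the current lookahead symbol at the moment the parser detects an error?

     Stack        Input          Action
  1  $ S          a a a z z a $  expand S ::= a R z z
  2  $ z z R a    a a a z z a $  match a
  3  $ z z R      a a z z a $    expand R ::= U a a
  4  $ z z a a U  a a z z a $    expand U ::= epsilon
  5  $ z z a a    a a z z a $    match a
  6  $ z z a      a z z a $      match a
  7  $ z z        z z a $        match z
  8  $ z          z a $          match z
  9  $            a $            error: stack empty but input remains

a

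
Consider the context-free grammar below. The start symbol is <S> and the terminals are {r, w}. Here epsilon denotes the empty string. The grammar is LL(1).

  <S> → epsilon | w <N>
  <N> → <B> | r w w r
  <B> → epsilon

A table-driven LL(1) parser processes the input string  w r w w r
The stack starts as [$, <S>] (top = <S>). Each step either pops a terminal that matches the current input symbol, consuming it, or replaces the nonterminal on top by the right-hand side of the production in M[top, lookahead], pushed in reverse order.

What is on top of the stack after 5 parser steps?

     Stack      Input        Action
  1  $ <S>      w r w w r $  expand <S> → w <N>
  2  $ <N> w    w r w w r $  match w
  3  $ <N>      r w w r $    expand <N> → r w w r
  4  $ r w w r  r w w r $    match r
  5  $ r w w    w w r $      match w
Stack after step 5: $ r w (top = w).

w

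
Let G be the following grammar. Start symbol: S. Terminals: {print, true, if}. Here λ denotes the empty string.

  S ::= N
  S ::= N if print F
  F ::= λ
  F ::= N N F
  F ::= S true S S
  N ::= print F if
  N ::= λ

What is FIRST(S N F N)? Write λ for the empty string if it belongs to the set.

{λ, if, print, true}

FIRST(N): from N::=print F if we get {print}; from N::=λ we get {λ}. So FIRST(N) = {λ, print}.
FIRST(S): from S::=N we get {λ, print}; from S::=N if print F we get {if, print}. So FIRST(S) = {λ, if, print}.
FIRST(F): from F::=λ we get {λ}; from F::=N N F we get {λ, if, print, true}; from F::=S true S S we get {if, print, true}. So FIRST(F) = {λ, if, print, true}.
FIRST(S N F N): take FIRST of each symbol in turn, carrying on past any symbol whose FIRST contains λ; result {λ, if, print, true}.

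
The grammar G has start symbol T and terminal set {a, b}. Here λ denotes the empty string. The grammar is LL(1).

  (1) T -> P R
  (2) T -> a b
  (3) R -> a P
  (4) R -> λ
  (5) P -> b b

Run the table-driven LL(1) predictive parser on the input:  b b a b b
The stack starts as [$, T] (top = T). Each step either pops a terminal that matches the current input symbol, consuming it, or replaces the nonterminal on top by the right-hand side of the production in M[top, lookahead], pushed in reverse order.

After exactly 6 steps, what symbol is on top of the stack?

P

     Stack    Input        Action
  1  $ T      b b a b b $  expand T -> P R
  2  $ R P    b b a b b $  expand P -> b b
  3  $ R b b  b b a b b $  match b
  4  $ R b    b a b b $    match b
  5  $ R      a b b $      expand R -> a P
  6  $ P a    a b b $      match a
Stack after step 6: $ P (top = P).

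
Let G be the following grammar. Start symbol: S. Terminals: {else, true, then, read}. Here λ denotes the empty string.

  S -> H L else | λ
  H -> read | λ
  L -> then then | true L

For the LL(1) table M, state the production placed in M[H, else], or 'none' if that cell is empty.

FIRST(H) = {λ, read}
FIRST(L) = {then, true}
FIRST(S) = {λ, read, then, true}  (via H L else)
FOLLOW(S) includes $ since S is the start symbol.
FOLLOW(H): in S->H L else, H is followed by L else with FIRST {then, true}. Thus FOLLOW(H) = {then, true}.
For H -> read: FIRST(read) = {read}, so it goes in M[H, t] for t ∈ {read}.
For H -> λ: FIRST(λ) = {λ}, so it goes in M[H, t] for t ∈ {}; since λ ∈ FIRST, also for every t ∈ FOLLOW(H) = {then, true}.
None of these place a production in M[H, else].

none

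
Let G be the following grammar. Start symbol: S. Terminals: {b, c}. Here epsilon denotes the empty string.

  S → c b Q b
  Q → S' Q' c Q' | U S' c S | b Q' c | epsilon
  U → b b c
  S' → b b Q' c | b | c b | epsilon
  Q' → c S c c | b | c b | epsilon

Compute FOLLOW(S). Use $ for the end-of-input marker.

FIRST(S): from S→c b Q b we get {c}. So FIRST(S) = {c}.
FIRST(U): from U→b b c we get {b}. So FIRST(U) = {b}.
FIRST(S'): from S'→b b Q' c we get {b}; from S'→b we get {b}; from S'→c b we get {c}; from S'→epsilon we get {epsilon}. So FIRST(S') = {epsilon, b, c}.
FIRST(Q'): from Q'→c S c c we get {c}; from Q'→b we get {b}; from Q'→c b we get {c}; from Q'→epsilon we get {epsilon}. So FIRST(Q') = {epsilon, b, c}.
FIRST(Q): from Q→S' Q' c Q' we get {b, c}; from Q→U S' c S we get {b}; from Q→b Q' c we get {b}; from Q→epsilon we get {epsilon}. So FIRST(Q) = {epsilon, b, c}.
FOLLOW(S) includes $ since S is the start symbol.
FOLLOW(Q): in S→c b Q b, Q is followed by b with FIRST {b}. Thus FOLLOW(Q) = {b}.
FOLLOW(S): in Q→U S' c S, the suffix after S is empty, so FOLLOW(S) ⊇ FOLLOW(Q) = {b}; in Q'→c S c c, S is followed by c c with FIRST {c}. Thus FOLLOW(S) = {$, b, c}.
FOLLOW(U): in Q→U S' c S, U is followed by S' c S with FIRST {b, c}. Thus FOLLOW(U) = {b, c}.
FOLLOW(S'): in Q→S' Q' c Q', S' is followed by Q' c Q' with FIRST {b, c}; in Q→U S' c S, S' is followed by c S with FIRST {c}. Thus FOLLOW(S') = {b, c}.
FOLLOW(Q'): in Q→S' Q' c Q' (occurrence 1), Q' is followed by c Q' with FIRST {c}; in Q→S' Q' c Q' (occurrence 2), the suffix after Q' is empty, so FOLLOW(Q') ⊇ FOLLOW(Q) = {b}; in Q→b Q' c, Q' is followed by c with FIRST {c}; in S'→b b Q' c, Q' is followed by c with FIRST {c}. Thus FOLLOW(Q') = {b, c}.

{$, b, c}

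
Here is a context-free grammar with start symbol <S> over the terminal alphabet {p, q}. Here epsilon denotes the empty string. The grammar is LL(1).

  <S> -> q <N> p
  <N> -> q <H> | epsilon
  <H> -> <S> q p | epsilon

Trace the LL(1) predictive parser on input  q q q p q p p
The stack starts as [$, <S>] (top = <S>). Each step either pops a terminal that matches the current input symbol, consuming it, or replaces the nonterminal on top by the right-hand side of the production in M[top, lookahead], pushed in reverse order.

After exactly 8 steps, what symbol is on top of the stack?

step 1: stack=$ <S>  input=q q q p q p p $  — expand <S> -> q <N> p
step 2: stack=$ p <N> q  input=q q q p q p p $  — match q
step 3: stack=$ p <N>  input=q q p q p p $  — expand <N> -> q <H>
step 4: stack=$ p <H> q  input=q q p q p p $  — match q
step 5: stack=$ p <H>  input=q p q p p $  — expand <H> -> <S> q p
step 6: stack=$ p p q <S>  input=q p q p p $  — expand <S> -> q <N> p
step 7: stack=$ p p q p <N> q  input=q p q p p $  — match q
step 8: stack=$ p p q p <N>  input=p q p p $  — expand <N> -> epsilon
Stack after step 8: $ p p q p (top = p).

p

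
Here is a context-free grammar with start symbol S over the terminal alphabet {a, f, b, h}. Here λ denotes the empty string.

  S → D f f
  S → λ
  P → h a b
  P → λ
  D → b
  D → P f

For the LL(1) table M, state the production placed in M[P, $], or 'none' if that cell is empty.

FIRST(P) = {λ, h}
FIRST(D) = {b, f, h}  (via P f)
FIRST(S) = {λ, b, f, h}  (via D f f)
FOLLOW(S) includes $ since S is the start symbol.
FOLLOW(P): in D→P f, P is followed by f with FIRST {f}. Thus FOLLOW(P) = {f}.
For P → h a b: FIRST(h a b) = {h}, so it goes in M[P, t] for t ∈ {h}.
For P → λ: FIRST(λ) = {λ}, so it goes in M[P, t] for t ∈ {}; since λ ∈ FIRST, also for every t ∈ FOLLOW(P) = {f}.
None of these place a production in M[P, $].

none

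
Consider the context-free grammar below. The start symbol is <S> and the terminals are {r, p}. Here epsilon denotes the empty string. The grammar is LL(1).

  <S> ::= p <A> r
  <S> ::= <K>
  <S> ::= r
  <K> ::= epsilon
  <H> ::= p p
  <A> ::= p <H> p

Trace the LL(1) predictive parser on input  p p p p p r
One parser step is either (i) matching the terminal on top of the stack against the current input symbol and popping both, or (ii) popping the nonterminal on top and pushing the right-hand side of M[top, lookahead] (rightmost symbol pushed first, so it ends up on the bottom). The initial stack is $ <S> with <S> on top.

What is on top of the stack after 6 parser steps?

step 1: stack=$ <S>  input=p p p p p r $  — expand <S> ::= p <A> r
step 2: stack=$ r <A> p  input=p p p p p r $  — match p
step 3: stack=$ r <A>  input=p p p p r $  — expand <A> ::= p <H> p
step 4: stack=$ r p <H> p  input=p p p p r $  — match p
step 5: stack=$ r p <H>  input=p p p r $  — expand <H> ::= p p
step 6: stack=$ r p p p  input=p p p r $  — match p
Stack after step 6: $ r p p (top = p).

p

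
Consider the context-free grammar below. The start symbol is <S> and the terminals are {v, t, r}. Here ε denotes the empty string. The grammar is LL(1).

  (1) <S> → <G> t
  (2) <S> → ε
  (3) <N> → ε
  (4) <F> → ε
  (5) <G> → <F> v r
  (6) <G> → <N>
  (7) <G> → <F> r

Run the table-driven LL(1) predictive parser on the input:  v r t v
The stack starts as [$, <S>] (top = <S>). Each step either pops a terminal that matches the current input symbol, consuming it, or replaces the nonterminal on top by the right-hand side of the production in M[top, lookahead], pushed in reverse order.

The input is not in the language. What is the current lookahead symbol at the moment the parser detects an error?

v

step 1: stack=$ <S>  input=v r t v $  — expand <S> → <G> t
step 2: stack=$ t <G>  input=v r t v $  — expand <G> → <F> v r
step 3: stack=$ t r v <F>  input=v r t v $  — expand <F> → ε
step 4: stack=$ t r v  input=v r t v $  — match v
step 5: stack=$ t r  input=r t v $  — match r
step 6: stack=$ t  input=t v $  — match t
step 7: stack=$  input=v $  — error: stack empty but input remains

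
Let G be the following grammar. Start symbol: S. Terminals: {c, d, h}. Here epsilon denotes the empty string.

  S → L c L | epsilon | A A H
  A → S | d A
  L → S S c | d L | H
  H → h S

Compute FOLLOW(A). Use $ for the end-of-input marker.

{c, d, h}

FIRST(H): from H→h S we get {h}. So FIRST(H) = {h}.
FIRST(S): from S→L c L we get {c, d, h}; from S→epsilon we get {epsilon}; from S→A A H we get {c, d, h}. So FIRST(S) = {epsilon, c, d, h}.
FIRST(A): from A→S we get {epsilon, c, d, h}; from A→d A we get {d}. So FIRST(A) = {epsilon, c, d, h}.
FIRST(L): from L→S S c we get {c, d, h}; from L→d L we get {d}; from L→H we get {h}. So FIRST(L) = {c, d, h}.
FOLLOW(S) includes $ since S is the start symbol.
FOLLOW(A): in S→A A H (occurrence 1), A is followed by A H with FIRST {c, d, h}; in S→A A H (occurrence 2), A is followed by H with FIRST {h}; in A→d A, the suffix after A is empty (adds nothing new). Thus FOLLOW(A) = {c, d, h}.
FOLLOW(S): in A→S, the suffix after S is empty, so FOLLOW(S) ⊇ FOLLOW(A) = {c, d, h}; in L→S S c (occurrence 1), S is followed by S c with FIRST {c, d, h}; in L→S S c (occurrence 2), S is followed by c with FIRST {c}; in H→h S, the suffix after S is empty, so FOLLOW(S) ⊇ FOLLOW(H) = {$, c, d, h}. Thus FOLLOW(S) = {$, c, d, h}.
FOLLOW(L): in S→L c L (occurrence 1), L is followed by c L with FIRST {c}; in S→L c L (occurrence 2), the suffix after L is empty, so FOLLOW(L) ⊇ FOLLOW(S) = {$, c, d, h}; in L→d L, the suffix after L is empty (adds nothing new). Thus FOLLOW(L) = {$, c, d, h}.
FOLLOW(H): in S→A A H, the suffix after H is empty, so FOLLOW(H) ⊇ FOLLOW(S) = {$, c, d, h}; in L→H, the suffix after H is empty, so FOLLOW(H) ⊇ FOLLOW(L) = {$, c, d, h}. Thus FOLLOW(H) = {$, c, d, h}.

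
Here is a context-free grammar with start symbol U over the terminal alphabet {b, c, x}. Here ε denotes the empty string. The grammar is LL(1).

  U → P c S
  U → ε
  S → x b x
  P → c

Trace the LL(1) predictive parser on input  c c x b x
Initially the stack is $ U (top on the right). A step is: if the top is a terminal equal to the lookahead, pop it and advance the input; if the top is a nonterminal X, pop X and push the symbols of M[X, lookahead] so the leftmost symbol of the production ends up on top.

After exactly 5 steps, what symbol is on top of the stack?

x

step 1: stack=$ U  input=c c x b x $  — expand U → P c S
step 2: stack=$ S c P  input=c c x b x $  — expand P → c
step 3: stack=$ S c c  input=c c x b x $  — match c
step 4: stack=$ S c  input=c x b x $  — match c
step 5: stack=$ S  input=x b x $  — expand S → x b x
Stack after step 5: $ x b x (top = x).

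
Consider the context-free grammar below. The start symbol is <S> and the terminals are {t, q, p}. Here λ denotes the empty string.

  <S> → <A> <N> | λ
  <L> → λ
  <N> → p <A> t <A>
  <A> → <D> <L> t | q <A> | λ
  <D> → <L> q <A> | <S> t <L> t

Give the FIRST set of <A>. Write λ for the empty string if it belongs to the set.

FIRST(<L>): from <L>→λ we get {λ}. So FIRST(<L>) = {λ}.
FIRST(<N>): from <N>→p <A> t <A> we get {p}. So FIRST(<N>) = {p}.
FIRST(<S>): from <S>→<A> <N> we get {p, q, t}; from <S>→λ we get {λ}. So FIRST(<S>) = {λ, p, q, t}.
FIRST(<D>): from <D>→<L> q <A> we get {q}; from <D>→<S> t <L> t we get {p, q, t}. So FIRST(<D>) = {p, q, t}.
FIRST(<A>): from <A>→<D> <L> t we get {p, q, t}; from <A>→q <A> we get {q}; from <A>→λ we get {λ}. So FIRST(<A>) = {λ, p, q, t}.

{λ, p, q, t}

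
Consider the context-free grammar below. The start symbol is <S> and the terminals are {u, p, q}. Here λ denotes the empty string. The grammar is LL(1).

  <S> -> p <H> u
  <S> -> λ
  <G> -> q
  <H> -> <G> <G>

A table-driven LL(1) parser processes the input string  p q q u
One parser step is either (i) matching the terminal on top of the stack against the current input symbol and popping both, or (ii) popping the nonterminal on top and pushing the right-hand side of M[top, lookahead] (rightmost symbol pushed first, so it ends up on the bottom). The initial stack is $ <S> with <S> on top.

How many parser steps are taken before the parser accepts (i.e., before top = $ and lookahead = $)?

8

step 1: stack=$ <S>  input=p q q u $  — expand <S> -> p <H> u
step 2: stack=$ u <H> p  input=p q q u $  — match p
step 3: stack=$ u <H>  input=q q u $  — expand <H> -> <G> <G>
step 4: stack=$ u <G> <G>  input=q q u $  — expand <G> -> q
step 5: stack=$ u <G> q  input=q q u $  — match q
step 6: stack=$ u <G>  input=q u $  — expand <G> -> q
step 7: stack=$ u q  input=q u $  — match q
step 8: stack=$ u  input=u $  — match u
Accept reached after 8 steps.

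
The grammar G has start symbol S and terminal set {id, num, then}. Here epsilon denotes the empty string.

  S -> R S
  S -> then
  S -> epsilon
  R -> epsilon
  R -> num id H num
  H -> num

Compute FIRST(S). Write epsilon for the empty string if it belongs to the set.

FIRST(R) = {epsilon, num}
FIRST(H) = {num}
FIRST(S) = {epsilon, num, then}  (via R S)

{epsilon, num, then}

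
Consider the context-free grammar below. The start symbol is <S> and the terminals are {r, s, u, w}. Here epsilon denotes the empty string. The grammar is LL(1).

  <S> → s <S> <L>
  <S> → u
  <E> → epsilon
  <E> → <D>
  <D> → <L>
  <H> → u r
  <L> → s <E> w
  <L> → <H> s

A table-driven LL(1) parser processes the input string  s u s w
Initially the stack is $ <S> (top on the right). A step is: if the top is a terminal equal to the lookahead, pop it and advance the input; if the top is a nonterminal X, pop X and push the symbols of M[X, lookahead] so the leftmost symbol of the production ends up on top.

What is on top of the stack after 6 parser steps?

<E>

     Stack        Input      Action
  1  $ <S>        s u s w $  expand <S> → s <S> <L>
  2  $ <L> <S> s  s u s w $  match s
  3  $ <L> <S>    u s w $    expand <S> → u
  4  $ <L> u      u s w $    match u
  5  $ <L>        s w $      expand <L> → s <E> w
  6  $ w <E> s    s w $      match s
Stack after step 6: $ w <E> (top = <E>).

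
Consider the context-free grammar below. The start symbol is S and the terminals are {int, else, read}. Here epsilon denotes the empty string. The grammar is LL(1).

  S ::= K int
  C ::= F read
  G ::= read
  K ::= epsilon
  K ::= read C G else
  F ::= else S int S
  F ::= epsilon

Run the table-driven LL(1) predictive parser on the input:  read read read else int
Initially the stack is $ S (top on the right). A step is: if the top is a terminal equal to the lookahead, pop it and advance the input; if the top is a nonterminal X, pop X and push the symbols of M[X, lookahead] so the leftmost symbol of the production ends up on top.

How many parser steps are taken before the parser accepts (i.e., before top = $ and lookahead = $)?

      Stack                Input                      Action
   1  $ S                  read read read else int $  expand S ::= K int
   2  $ int K              read read read else int $  expand K ::= read C G else
   3  $ int else G C read  read read read else int $  match read
   4  $ int else G C       read read else int $       expand C ::= F read
   5  $ int else G read F  read read else int $       expand F ::= epsilon
   6  $ int else G read    read read else int $       match read
   7  $ int else G         read else int $            expand G ::= read
   8  $ int else read      read else int $            match read
   9  $ int else           else int $                 match else
  10  $ int                int $                      match int
Accept reached after 10 steps.

10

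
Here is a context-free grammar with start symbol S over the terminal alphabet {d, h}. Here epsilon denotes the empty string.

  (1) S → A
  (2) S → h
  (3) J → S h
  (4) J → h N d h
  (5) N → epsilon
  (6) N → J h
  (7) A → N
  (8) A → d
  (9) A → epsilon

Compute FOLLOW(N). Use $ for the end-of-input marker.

FIRST(S): from S→A we get {epsilon, d, h}; from S→h we get {h}. So FIRST(S) = {epsilon, d, h}.
FIRST(J): from J→S h we get {d, h}; from J→h N d h we get {h}. So FIRST(J) = {d, h}.
FIRST(N): from N→epsilon we get {epsilon}; from N→J h we get {d, h}. So FIRST(N) = {epsilon, d, h}.
FIRST(A): from A→N we get {epsilon, d, h}; from A→d we get {d}; from A→epsilon we get {epsilon}. So FIRST(A) = {epsilon, d, h}.
FOLLOW(S) includes $ since S is the start symbol.
FOLLOW(S): in J→S h, S is followed by h with FIRST {h}. Thus FOLLOW(S) = {$, h}.
FOLLOW(J): in N→J h, J is followed by h with FIRST {h}. Thus FOLLOW(J) = {h}.
FOLLOW(A): in S→A, the suffix after A is empty, so FOLLOW(A) ⊇ FOLLOW(S) = {$, h}. Thus FOLLOW(A) = {$, h}.
FOLLOW(N): in J→h N d h, N is followed by d h with FIRST {d}; in A→N, the suffix after N is empty, so FOLLOW(N) ⊇ FOLLOW(A) = {$, h}. Thus FOLLOW(N) = {$, d, h}.

{$, d, h}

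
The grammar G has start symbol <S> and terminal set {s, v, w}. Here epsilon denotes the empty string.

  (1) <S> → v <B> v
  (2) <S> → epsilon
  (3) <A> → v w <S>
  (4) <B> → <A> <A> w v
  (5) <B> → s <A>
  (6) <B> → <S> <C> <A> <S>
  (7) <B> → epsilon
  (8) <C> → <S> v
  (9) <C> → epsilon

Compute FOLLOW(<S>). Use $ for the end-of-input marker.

{$, v, w}

FIRST(<S>): from <S>→v <B> v we get {v}; from <S>→epsilon we get {epsilon}. So FIRST(<S>) = {epsilon, v}.
FIRST(<A>): from <A>→v w <S> we get {v}. So FIRST(<A>) = {v}.
FIRST(<C>): from <C>→<S> v we get {v}; from <C>→epsilon we get {epsilon}. So FIRST(<C>) = {epsilon, v}.
FIRST(<B>): from <B>→<A> <A> w v we get {v}; from <B>→s <A> we get {s}; from <B>→<S> <C> <A> <S> we get {v}; from <B>→epsilon we get {epsilon}. So FIRST(<B>) = {epsilon, s, v}.
FOLLOW(<S>) includes $ since <S> is the start symbol.
FOLLOW(<B>): in <S>→v <B> v, <B> is followed by v with FIRST {v}. Thus FOLLOW(<B>) = {v}.
FOLLOW(<A>): in <B>→<A> <A> w v (occurrence 1), <A> is followed by <A> w v with FIRST {v}; in <B>→<A> <A> w v (occurrence 2), <A> is followed by w v with FIRST {w}; in <B>→s <A>, the suffix after <A> is empty, so FOLLOW(<A>) ⊇ FOLLOW(<B>) = {v}; in <B>→<S> <C> <A> <S>, <A> is followed by <S> with FIRST {epsilon, v}; in <B>→<S> <C> <A> <S>, the suffix after <A> is nullable, so FOLLOW(<A>) ⊇ FOLLOW(<B>) = {v}. Thus FOLLOW(<A>) = {v, w}.
FOLLOW(<S>): in <A>→v w <S>, the suffix after <S> is empty, so FOLLOW(<S>) ⊇ FOLLOW(<A>) = {v, w}; in <B>→<S> <C> <A> <S> (occurrence 1), <S> is followed by <C> <A> <S> with FIRST {v}; in <B>→<S> <C> <A> <S> (occurrence 2), the suffix after <S> is empty, so FOLLOW(<S>) ⊇ FOLLOW(<B>) = {v}; in <C>→<S> v, <S> is followed by v with FIRST {v}. Thus FOLLOW(<S>) = {$, v, w}.
FOLLOW(<C>): in <B>→<S> <C> <A> <S>, <C> is followed by <A> <S> with FIRST {v}. Thus FOLLOW(<C>) = {v}.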